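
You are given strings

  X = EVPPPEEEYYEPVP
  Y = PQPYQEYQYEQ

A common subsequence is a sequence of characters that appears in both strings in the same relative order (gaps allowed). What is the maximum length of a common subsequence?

6

One common subsequence of length 6: P (X #3, Y #1), then P (X #4, Y #3), then E (X #8, Y #6), then Y (X #9, Y #7), then Y (X #10, Y #9), then E (X #11, Y #10). Since dp[14][11] = 6, nothing longer is possible.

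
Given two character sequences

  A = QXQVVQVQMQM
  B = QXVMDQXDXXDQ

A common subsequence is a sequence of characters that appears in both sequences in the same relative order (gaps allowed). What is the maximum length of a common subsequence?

Let dp[i][j] be the LCS length of the first i characters of A and the first j characters of B. dp[i][j] = dp[i-1][j-1]+1 when the i-th and j-th characters match, else max(dp[i-1][j], dp[i][j-1]).
    ·  Q  X  V  M  D  Q  X  D  X  X  D  Q
 ·  0  0  0  0  0  0  0  0  0  0  0  0  0
 Q  0  1  1  1  1  1  1  1  1  1  1  1  1
 X  0  1  2  2  2  2  2  2  2  2  2  2  2
 Q  0  1  2  2  2  2  3  3  3  3  3  3  3
 V  0  1  2  3  3  3  3  3  3  3  3  3  3
 V  0  1  2  3  3  3  3  3  3  3  3  3  3
 Q  0  1  2  3  3  3  4  4  4  4  4  4  4
 V  0  1  2  3  3  3  4  4  4  4  4  4  4
 Q  0  1  2  3  3  3  4  4  4  4  4  4  5
 M  0  1  2  3  4  4  4  4  4  4  4  4  5
 Q  0  1  2  3  4  4  5  5  5  5  5  5  5
 M  0  1  2  3  4  4  5  5  5  5  5  5  5
dp[11][12] = 5. One LCS (by backtracking along matches): QXVQQ.

5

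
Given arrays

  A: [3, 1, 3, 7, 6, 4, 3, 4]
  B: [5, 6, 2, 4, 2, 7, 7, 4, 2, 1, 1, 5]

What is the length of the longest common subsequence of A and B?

3

Let dp[i][j] be the LCS length of the first i values of A and the first j values of B. dp[i][j] = dp[i-1][j-1]+1 when the i-th and j-th values match, else max(dp[i-1][j], dp[i][j-1]).
    ·  5  6  2  4  2  7  7  4  2  1  1  5
 ·  0  0  0  0  0  0  0  0  0  0  0  0  0
 3  0  0  0  0  0  0  0  0  0  0  0  0  0
 1  0  0  0  0  0  0  0  0  0  0  1  1  1
 3  0  0  0  0  0  0  0  0  0  0  1  1  1
 7  0  0  0  0  0  0  1  1  1  1  1  1  1
 6  0  0  1  1  1  1  1  1  1  1  1  1  1
 4  0  0  1  1  2  2  2  2  2  2  2  2  2
 3  0  0  1  1  2  2  2  2  2  2  2  2  2
 4  0  0  1  1  2  2  2  2  3  3  3  3  3
dp[8][12] = 3. One LCS (by backtracking along matches): 6, 4, 4.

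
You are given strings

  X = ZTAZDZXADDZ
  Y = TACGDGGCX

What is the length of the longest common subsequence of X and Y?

Let dp[i][j] be the LCS length of the first i characters of X and the first j characters of Y. dp[i][j] = dp[i-1][j-1]+1 when the i-th and j-th characters match, else max(dp[i-1][j], dp[i][j-1]).
    ·  T  A  C  G  D  G  G  C  X
 ·  0  0  0  0  0  0  0  0  0  0
 Z  0  0  0  0  0  0  0  0  0  0
 T  0  1  1  1  1  1  1  1  1  1
 A  0  1  2  2  2  2  2  2  2  2
 Z  0  1  2  2  2  2  2  2  2  2
 D  0  1  2  2  2  3  3  3  3  3
 Z  0  1  2  2  2  3  3  3  3  3
 X  0  1  2  2  2  3  3  3  3  4
 A  0  1  2  2  2  3  3  3  3  4
 D  0  1  2  2  2  3  3  3  3  4
 D  0  1  2  2  2  3  3  3  3  4
 Z  0  1  2  2  2  3  3  3  3  4
dp[11][9] = 4. One LCS (by backtracking along matches): TADX.

4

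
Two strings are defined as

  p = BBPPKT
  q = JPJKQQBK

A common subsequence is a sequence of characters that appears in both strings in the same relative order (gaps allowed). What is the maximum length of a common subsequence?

2

One common subsequence of length 2: B (p #2, q #7); then K (p #5, q #8). Since dp[6][8] = 2, nothing longer is possible.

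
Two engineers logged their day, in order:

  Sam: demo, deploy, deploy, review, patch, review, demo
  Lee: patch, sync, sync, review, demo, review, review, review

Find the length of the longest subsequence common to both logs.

3

One common subsequence of length 3: demo (Sam #1, Lee #5), review (Sam #4, Lee #7), review (Sam #6, Lee #8). dp[7][8] = 3 confirms this is the maximum.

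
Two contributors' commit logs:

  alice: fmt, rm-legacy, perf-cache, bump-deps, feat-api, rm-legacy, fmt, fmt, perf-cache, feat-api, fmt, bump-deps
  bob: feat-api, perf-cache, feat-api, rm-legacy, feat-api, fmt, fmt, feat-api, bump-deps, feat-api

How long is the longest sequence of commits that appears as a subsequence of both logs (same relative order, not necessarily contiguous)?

7

Pick perf-cache [3,2], then feat-api [5,3], then rm-legacy [6,4], then fmt [7,6], then fmt [8,7], then feat-api [10,8], then bump-deps [12,9]; all 7 commits appear in both, in order. Since dp[12][10] = 7, nothing longer is possible.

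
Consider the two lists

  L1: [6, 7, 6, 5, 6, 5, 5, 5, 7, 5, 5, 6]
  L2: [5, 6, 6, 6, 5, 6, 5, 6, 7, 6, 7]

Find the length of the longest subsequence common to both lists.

7

Pick 6 at L1[1]=L2[3]; then 6 at L1[3]=L2[4]; then 5 at L1[4]=L2[5]; then 6 at L1[5]=L2[6]; then 5 at L1[6]=L2[7]; then 7 at L1[9]=L2[9]; then 6 at L1[12]=L2[10]; all 7 values appear in both, in order, and the DP table's final entry dp[12][11] is also 7, so no common subsequence is longer.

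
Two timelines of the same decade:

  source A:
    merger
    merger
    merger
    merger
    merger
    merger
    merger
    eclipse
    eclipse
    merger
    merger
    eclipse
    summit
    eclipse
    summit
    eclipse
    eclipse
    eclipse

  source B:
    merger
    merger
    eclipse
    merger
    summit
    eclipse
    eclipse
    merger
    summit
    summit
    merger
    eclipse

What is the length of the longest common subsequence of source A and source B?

Taking merger (source A #1, source B #1); then merger (source A #2, source B #2); then merger (source A #3, source B #4); then eclipse (source A #8, source B #6); then eclipse (source A #9, source B #7); then merger (source A #11, source B #8); then summit (source A #13, source B #9); then summit (source A #15, source B #10); then eclipse (source A #18, source B #12) gives a common subsequence of length 9. Since dp[18][12] = 9, nothing longer is possible.

9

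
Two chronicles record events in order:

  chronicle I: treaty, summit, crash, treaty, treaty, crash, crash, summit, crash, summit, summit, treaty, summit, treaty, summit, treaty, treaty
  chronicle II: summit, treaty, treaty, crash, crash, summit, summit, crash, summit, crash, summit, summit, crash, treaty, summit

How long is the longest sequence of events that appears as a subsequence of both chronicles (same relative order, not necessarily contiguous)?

Match summit (chronicle I #2, chronicle II #1), then treaty (chronicle I #4, chronicle II #2), then treaty (chronicle I #5, chronicle II #3), then crash (chronicle I #6, chronicle II #4), then crash (chronicle I #7, chronicle II #5), then summit (chronicle I #8, chronicle II #7), then crash (chronicle I #9, chronicle II #8), then summit (chronicle I #10, chronicle II #9), then summit (chronicle I #11, chronicle II #11), then summit (chronicle I #13, chronicle II #12), then treaty (chronicle I #14, chronicle II #14), then summit (chronicle I #15, chronicle II #15) — 12 events in the same relative order in both. dp[17][15] = 12 confirms this is the maximum.

12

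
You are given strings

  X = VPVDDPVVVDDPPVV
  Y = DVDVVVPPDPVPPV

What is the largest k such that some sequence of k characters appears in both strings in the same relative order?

9

One common subsequence of length 9: V at X[3]=Y[2] → D at X[5]=Y[3] → V at X[7]=Y[4] → V at X[8]=Y[5] → V at X[9]=Y[6] → D at X[10]=Y[9] → P at X[12]=Y[12] → P at X[13]=Y[13] → V at X[15]=Y[14], and the DP table's final entry dp[15][14] is also 9, so no common subsequence is longer.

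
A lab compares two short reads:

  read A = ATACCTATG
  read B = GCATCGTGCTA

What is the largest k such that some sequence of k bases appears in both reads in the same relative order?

Let dp[i][j] be the LCS length of the first i bases of read A and the first j bases of read B. dp[i][j] = dp[i-1][j-1]+1 when the i-th and j-th bases match, else max(dp[i-1][j], dp[i][j-1]).
    ·  G  C  A  T  C  G  T  G  C  T  A
 ·  0  0  0  0  0  0  0  0  0  0  0  0
 A  0  0  0  1  1  1  1  1  1  1  1  1
 T  0  0  0  1  2  2  2  2  2  2  2  2
 A  0  0  0  1  2  2  2  2  2  2  2  3
 C  0  0  1  1  2  3  3  3  3  3  3  3
 C  0  0  1  1  2  3  3  3  3  4  4  4
 T  0  0  1  1  2  3  3  4  4  4  5  5
 A  0  0  1  2  2  3  3  4  4  4  5  6
 T  0  0  1  2  3  3  3  4  4  4  5  6
 G  0  1  1  2  3  3  4  4  5  5  5  6
dp[9][11] = 6. One LCS (by backtracking along matches): ATCCTA.

6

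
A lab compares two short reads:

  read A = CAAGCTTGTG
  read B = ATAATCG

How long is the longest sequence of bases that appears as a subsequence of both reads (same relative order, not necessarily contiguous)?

4

Match A [2,3] → A [3,4] → C [5,6] → G [10,7] — 4 bases in the same relative order in both. dp[10][7] = 4 confirms this is the maximum.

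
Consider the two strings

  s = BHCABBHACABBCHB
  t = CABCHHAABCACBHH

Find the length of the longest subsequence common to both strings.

Pick C [3,1], then A [4,2], then B [5,3], then H [7,6], then A [8,8], then C [9,10], then A [10,11], then B [11,13], then H [14,15]; all 9 characters appear in both, in order. Since dp[15][15] = 9, nothing longer is possible.

9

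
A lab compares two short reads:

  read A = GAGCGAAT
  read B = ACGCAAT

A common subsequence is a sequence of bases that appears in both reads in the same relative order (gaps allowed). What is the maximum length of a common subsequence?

One common subsequence of length 6: A (read A #2, read B #1), then G (read A #3, read B #3), then C (read A #4, read B #4), then A (read A #6, read B #5), then A (read A #7, read B #6), then T (read A #8, read B #7). dp[8][7] = 6 confirms this is the maximum.

6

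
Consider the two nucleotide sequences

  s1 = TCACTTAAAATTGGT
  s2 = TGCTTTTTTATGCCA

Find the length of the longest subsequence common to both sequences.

One common subsequence of length 7: T [1,1], then C [2,3], then T [5,8], then T [6,9], then A [10,10], then T [12,11], then G [13,12]. The LCS DP gives dp[15][15] = 7, so this is optimal.

7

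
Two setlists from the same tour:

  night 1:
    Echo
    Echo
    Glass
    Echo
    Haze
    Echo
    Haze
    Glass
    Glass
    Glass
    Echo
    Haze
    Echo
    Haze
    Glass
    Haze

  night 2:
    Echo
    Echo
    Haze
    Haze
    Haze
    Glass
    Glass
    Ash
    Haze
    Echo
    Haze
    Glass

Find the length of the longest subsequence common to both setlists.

10

Taking Echo at night 1[1]=night 2[1], then Echo at night 1[2]=night 2[2], then Haze at night 1[5]=night 2[4], then Haze at night 1[7]=night 2[5], then Glass at night 1[8]=night 2[6], then Glass at night 1[9]=night 2[7], then Haze at night 1[12]=night 2[9], then Echo at night 1[13]=night 2[10], then Haze at night 1[14]=night 2[11], then Glass at night 1[15]=night 2[12] gives a common subsequence of length 10. The LCS DP gives dp[16][12] = 10, so this is optimal.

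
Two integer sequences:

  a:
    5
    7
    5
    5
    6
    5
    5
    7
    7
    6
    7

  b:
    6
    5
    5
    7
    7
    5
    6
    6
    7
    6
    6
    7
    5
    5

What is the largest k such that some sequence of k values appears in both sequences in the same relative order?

Match 5 [1,3], then 7 [2,5], then 5 [3,6], then 6 [5,8], then 7 [8,9], then 6 [10,11], then 7 [11,12] — 7 values in the same relative order in both, and the DP table's final entry dp[11][14] is also 7, so no common subsequence is longer.

7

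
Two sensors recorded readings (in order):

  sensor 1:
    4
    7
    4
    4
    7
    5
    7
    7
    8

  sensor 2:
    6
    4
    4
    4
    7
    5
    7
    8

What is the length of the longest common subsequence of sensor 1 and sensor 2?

7

Match 4 (sensor 1 #1, sensor 2 #2) → 4 (sensor 1 #3, sensor 2 #3) → 4 (sensor 1 #4, sensor 2 #4) → 7 (sensor 1 #5, sensor 2 #5) → 5 (sensor 1 #6, sensor 2 #6) → 7 (sensor 1 #8, sensor 2 #7) → 8 (sensor 1 #9, sensor 2 #8) — 7 values in the same relative order in both. dp[9][8] = 7 confirms this is the maximum.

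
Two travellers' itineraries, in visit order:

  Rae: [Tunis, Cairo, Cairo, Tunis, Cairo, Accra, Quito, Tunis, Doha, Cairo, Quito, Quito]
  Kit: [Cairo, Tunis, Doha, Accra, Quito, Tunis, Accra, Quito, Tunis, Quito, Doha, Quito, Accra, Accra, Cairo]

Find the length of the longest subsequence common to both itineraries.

7

Taking Tunis [1,2], Tunis [4,6], Accra [6,7], Quito [7,8], Tunis [8,9], Doha [9,11], Cairo [10,15] gives a common subsequence of length 7. dp[12][15] = 7 confirms this is the maximum.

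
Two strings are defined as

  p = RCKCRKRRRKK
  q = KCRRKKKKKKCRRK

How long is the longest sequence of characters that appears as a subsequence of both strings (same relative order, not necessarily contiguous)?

7

Pick K [3,1], then C [4,2], then R [5,4], then K [6,10], then R [8,12], then R [9,13], then K [11,14]; all 7 characters appear in both, in order. Since dp[11][14] = 7, nothing longer is possible.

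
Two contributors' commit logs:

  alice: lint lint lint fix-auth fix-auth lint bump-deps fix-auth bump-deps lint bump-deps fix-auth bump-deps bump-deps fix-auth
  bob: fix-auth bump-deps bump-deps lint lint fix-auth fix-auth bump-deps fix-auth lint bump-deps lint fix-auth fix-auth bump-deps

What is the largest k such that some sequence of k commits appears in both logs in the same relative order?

One common subsequence of length 10: lint at alice[2]=bob[4], then lint at alice[3]=bob[5], then fix-auth at alice[4]=bob[6], then fix-auth at alice[5]=bob[7], then bump-deps at alice[7]=bob[8], then fix-auth at alice[8]=bob[9], then bump-deps at alice[9]=bob[11], then lint at alice[10]=bob[12], then fix-auth at alice[12]=bob[14], then bump-deps at alice[14]=bob[15], and the DP table's final entry dp[15][15] is also 10, so no common subsequence is longer.

10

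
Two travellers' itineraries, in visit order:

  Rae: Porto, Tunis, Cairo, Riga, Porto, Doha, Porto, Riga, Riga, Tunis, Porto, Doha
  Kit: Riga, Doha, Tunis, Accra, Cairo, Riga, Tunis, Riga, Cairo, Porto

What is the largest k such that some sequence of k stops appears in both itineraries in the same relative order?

5

Taking Tunis [2,3], Cairo [3,5], Riga [4,6], Riga [8,8], Porto [11,10] gives a common subsequence of length 5, and the DP table's final entry dp[12][10] is also 5, so no common subsequence is longer.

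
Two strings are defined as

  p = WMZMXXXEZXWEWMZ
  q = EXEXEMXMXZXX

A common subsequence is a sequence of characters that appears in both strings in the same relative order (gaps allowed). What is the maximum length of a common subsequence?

Match X [5,2]; then X [7,4]; then E [8,5]; then X [10,7]; then M [14,8]; then Z [15,10] — 6 characters in the same relative order in both. Since dp[15][12] = 6, nothing longer is possible.

6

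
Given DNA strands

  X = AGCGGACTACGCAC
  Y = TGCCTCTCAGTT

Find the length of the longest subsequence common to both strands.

Match G at X[2]=Y[2], C at X[3]=Y[3], C at X[7]=Y[4], T at X[8]=Y[5], C at X[10]=Y[6], C at X[12]=Y[8], A at X[13]=Y[9] — 7 bases in the same relative order in both. dp[14][12] = 7 confirms this is the maximum.

7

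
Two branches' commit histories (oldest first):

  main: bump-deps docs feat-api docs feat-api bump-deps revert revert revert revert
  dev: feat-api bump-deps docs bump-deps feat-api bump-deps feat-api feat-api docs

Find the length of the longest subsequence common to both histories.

4

Taking bump-deps [1,2]; then docs [2,3]; then feat-api [3,8]; then docs [4,9] gives a common subsequence of length 4. Since dp[10][9] = 4, nothing longer is possible.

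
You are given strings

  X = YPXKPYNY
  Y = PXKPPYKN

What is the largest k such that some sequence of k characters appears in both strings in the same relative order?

Pick P at X[2]=Y[1], then X at X[3]=Y[2], then K at X[4]=Y[3], then P at X[5]=Y[5], then Y at X[6]=Y[6], then N at X[7]=Y[8]; all 6 characters appear in both, in order. Since dp[8][8] = 6, nothing longer is possible.

6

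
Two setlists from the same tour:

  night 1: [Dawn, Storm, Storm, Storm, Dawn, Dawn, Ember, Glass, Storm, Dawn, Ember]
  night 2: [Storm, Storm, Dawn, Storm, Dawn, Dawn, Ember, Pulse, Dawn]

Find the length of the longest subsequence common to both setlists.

Pick Storm [2,1], Storm [3,2], Storm [4,4], Dawn [5,5], Dawn [6,6], Ember [7,7], Dawn [10,9]; all 7 songs appear in both, in order, and the DP table's final entry dp[11][9] is also 7, so no common subsequence is longer.

7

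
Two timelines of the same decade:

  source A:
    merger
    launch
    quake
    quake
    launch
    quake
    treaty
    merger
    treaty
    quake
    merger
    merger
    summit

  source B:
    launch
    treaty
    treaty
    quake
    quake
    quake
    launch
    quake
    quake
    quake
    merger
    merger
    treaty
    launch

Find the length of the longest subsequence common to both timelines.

8

Taking launch at source A[2]=source B[1] → quake at source A[3]=source B[5] → quake at source A[4]=source B[6] → launch at source A[5]=source B[7] → quake at source A[6]=source B[9] → quake at source A[10]=source B[10] → merger at source A[11]=source B[11] → merger at source A[12]=source B[12] gives a common subsequence of length 8. Since dp[13][14] = 8, nothing longer is possible.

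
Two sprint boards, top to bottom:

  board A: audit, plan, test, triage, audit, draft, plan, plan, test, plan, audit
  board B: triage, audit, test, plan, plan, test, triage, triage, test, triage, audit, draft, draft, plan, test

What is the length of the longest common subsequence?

8

Match audit at board A[1]=board B[2] → plan at board A[2]=board B[5] → test at board A[3]=board B[9] → triage at board A[4]=board B[10] → audit at board A[5]=board B[11] → draft at board A[6]=board B[13] → plan at board A[8]=board B[14] → test at board A[9]=board B[15] — 8 tasks in the same relative order in both, and the DP table's final entry dp[11][15] is also 8, so no common subsequence is longer.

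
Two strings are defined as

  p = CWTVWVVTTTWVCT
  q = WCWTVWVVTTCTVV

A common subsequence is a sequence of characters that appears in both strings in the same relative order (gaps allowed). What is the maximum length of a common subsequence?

11

One common subsequence of length 11: C (p #1, q #2), then W (p #2, q #3), then T (p #3, q #4), then V (p #4, q #5), then W (p #5, q #6), then V (p #6, q #7), then V (p #7, q #8), then T (p #8, q #9), then T (p #9, q #10), then T (p #10, q #12), then V (p #12, q #14). dp[14][14] = 11 confirms this is the maximum.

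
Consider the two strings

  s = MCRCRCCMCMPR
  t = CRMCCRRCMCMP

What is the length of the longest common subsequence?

One common subsequence of length 9: M at s[1]=t[3], C at s[2]=t[5], R at s[3]=t[6], R at s[5]=t[7], C at s[7]=t[8], M at s[8]=t[9], C at s[9]=t[10], M at s[10]=t[11], P at s[11]=t[12], and the DP table's final entry dp[12][12] is also 9, so no common subsequence is longer.

9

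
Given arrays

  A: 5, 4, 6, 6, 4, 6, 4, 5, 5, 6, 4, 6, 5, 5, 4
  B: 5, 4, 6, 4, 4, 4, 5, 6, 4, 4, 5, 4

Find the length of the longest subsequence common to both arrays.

10

Taking 5 at A[1]=B[1] → 4 at A[2]=B[2] → 6 at A[3]=B[3] → 4 at A[5]=B[5] → 4 at A[7]=B[6] → 5 at A[9]=B[7] → 6 at A[10]=B[8] → 4 at A[11]=B[10] → 5 at A[14]=B[11] → 4 at A[15]=B[12] gives a common subsequence of length 10. Since dp[15][12] = 10, nothing longer is possible.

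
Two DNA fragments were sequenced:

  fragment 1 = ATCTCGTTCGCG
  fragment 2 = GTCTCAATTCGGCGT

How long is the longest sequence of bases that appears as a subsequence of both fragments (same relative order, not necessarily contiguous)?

Pick T (fragment 1 #2, fragment 2 #2); then C (fragment 1 #3, fragment 2 #3); then T (fragment 1 #4, fragment 2 #4); then C (fragment 1 #5, fragment 2 #5); then T (fragment 1 #7, fragment 2 #8); then T (fragment 1 #8, fragment 2 #9); then C (fragment 1 #9, fragment 2 #10); then G (fragment 1 #10, fragment 2 #12); then C (fragment 1 #11, fragment 2 #13); then G (fragment 1 #12, fragment 2 #14); all 10 bases appear in both, in order. Since dp[12][15] = 10, nothing longer is possible.

10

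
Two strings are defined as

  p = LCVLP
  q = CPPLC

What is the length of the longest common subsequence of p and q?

2

One common subsequence of length 2: L (p #1, q #4); then C (p #2, q #5). The LCS DP gives dp[5][5] = 2, so this is optimal.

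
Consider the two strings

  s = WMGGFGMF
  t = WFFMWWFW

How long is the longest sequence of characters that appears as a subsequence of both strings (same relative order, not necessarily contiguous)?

Let dp[i][j] be the LCS length of the first i characters of s and the first j characters of t. dp[i][j] = dp[i-1][j-1]+1 when the i-th and j-th characters match, else max(dp[i-1][j], dp[i][j-1]).
    ·  W  F  F  M  W  W  F  W
 ·  0  0  0  0  0  0  0  0  0
 W  0  1  1  1  1  1  1  1  1
 M  0  1  1  1  2  2  2  2  2
 G  0  1  1  1  2  2  2  2  2
 G  0  1  1  1  2  2  2  2  2
 F  0  1  2  2  2  2  2  3  3
 G  0  1  2  2  2  2  2  3  3
 M  0  1  2  2  3  3  3  3  3
 F  0  1  2  3  3  3  3  4  4
dp[8][8] = 4. One LCS (by backtracking along matches): WFMF.

4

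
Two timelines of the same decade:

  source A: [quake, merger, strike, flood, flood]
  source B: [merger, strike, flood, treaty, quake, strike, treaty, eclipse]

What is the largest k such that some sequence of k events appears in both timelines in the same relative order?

3

Match merger (source A #2, source B #1); then strike (source A #3, source B #2); then flood (source A #4, source B #3) — 3 events in the same relative order in both. Since dp[5][8] = 3, nothing longer is possible.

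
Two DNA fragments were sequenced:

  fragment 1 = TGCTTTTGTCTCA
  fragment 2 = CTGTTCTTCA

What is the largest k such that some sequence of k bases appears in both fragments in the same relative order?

8

One common subsequence of length 8: T [1,2], then G [2,3], then T [4,4], then T [5,5], then T [9,7], then T [11,8], then C [12,9], then A [13,10], and the DP table's final entry dp[13][10] is also 8, so no common subsequence is longer.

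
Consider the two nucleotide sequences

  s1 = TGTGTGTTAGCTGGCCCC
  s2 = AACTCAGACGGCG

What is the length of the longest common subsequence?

7

Match T at s1[1]=s2[4], then G at s1[6]=s2[7], then A at s1[9]=s2[8], then C at s1[11]=s2[9], then G at s1[13]=s2[10], then G at s1[14]=s2[11], then C at s1[15]=s2[12] — 7 bases in the same relative order in both, and the DP table's final entry dp[18][13] is also 7, so no common subsequence is longer.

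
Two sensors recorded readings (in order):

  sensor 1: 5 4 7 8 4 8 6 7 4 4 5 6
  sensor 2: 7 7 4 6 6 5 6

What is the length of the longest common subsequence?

5

Taking 7 [3,2], 4 [5,3], 6 [7,5], 5 [11,6], 6 [12,7] gives a common subsequence of length 5. Since dp[12][7] = 5, nothing longer is possible.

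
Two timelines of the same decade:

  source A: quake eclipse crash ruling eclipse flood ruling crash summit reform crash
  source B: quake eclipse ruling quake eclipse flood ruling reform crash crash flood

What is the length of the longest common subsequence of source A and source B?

Match quake (source A #1, source B #1), eclipse (source A #2, source B #2), ruling (source A #4, source B #3), eclipse (source A #5, source B #5), flood (source A #6, source B #6), ruling (source A #7, source B #7), crash (source A #8, source B #9), crash (source A #11, source B #10) — 8 events in the same relative order in both. The LCS DP gives dp[11][11] = 8, so this is optimal.

8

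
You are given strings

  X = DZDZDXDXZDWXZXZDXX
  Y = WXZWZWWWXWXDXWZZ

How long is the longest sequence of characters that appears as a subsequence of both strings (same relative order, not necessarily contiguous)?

Match Z (X #2, Y #3); then Z (X #4, Y #5); then X (X #6, Y #11); then D (X #7, Y #12); then X (X #8, Y #13); then W (X #11, Y #14); then Z (X #13, Y #15); then Z (X #15, Y #16) — 8 characters in the same relative order in both. Since dp[18][16] = 8, nothing longer is possible.

8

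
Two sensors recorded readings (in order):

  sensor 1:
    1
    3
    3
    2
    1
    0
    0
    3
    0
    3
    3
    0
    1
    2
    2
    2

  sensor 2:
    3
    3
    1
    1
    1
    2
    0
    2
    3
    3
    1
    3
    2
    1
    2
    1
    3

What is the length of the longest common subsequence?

One common subsequence of length 9: 3 (sensor 1 #2, sensor 2 #1); then 3 (sensor 1 #3, sensor 2 #2); then 2 (sensor 1 #4, sensor 2 #6); then 0 (sensor 1 #6, sensor 2 #7); then 3 (sensor 1 #8, sensor 2 #9); then 3 (sensor 1 #10, sensor 2 #10); then 3 (sensor 1 #11, sensor 2 #12); then 1 (sensor 1 #13, sensor 2 #14); then 2 (sensor 1 #14, sensor 2 #15). Since dp[16][17] = 9, nothing longer is possible.

9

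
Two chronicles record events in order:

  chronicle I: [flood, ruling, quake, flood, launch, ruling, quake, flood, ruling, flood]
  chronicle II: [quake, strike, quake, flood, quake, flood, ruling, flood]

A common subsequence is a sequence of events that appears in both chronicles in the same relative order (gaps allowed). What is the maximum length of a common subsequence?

6

Taking quake [3,3], then flood [4,4], then quake [7,5], then flood [8,6], then ruling [9,7], then flood [10,8] gives a common subsequence of length 6. dp[10][8] = 6 confirms this is the maximum.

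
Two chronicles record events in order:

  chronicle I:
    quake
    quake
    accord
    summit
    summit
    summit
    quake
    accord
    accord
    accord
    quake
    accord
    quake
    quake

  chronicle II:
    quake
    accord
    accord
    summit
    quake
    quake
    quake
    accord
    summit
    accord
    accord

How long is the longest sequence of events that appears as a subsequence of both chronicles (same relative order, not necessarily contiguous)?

7

Pick quake at chronicle I[1]=chronicle II[1], accord at chronicle I[3]=chronicle II[3], summit at chronicle I[4]=chronicle II[4], quake at chronicle I[7]=chronicle II[7], accord at chronicle I[8]=chronicle II[8], accord at chronicle I[10]=chronicle II[10], accord at chronicle I[12]=chronicle II[11]; all 7 events appear in both, in order. Since dp[14][11] = 7, nothing longer is possible.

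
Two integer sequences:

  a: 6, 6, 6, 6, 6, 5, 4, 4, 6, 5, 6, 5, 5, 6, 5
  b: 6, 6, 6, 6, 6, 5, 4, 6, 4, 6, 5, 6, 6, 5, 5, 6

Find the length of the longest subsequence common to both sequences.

One common subsequence of length 14: 6 at a[1]=b[1], then 6 at a[2]=b[2], then 6 at a[3]=b[3], then 6 at a[4]=b[4], then 6 at a[5]=b[5], then 5 at a[6]=b[6], then 4 at a[7]=b[7], then 4 at a[8]=b[9], then 6 at a[9]=b[10], then 5 at a[10]=b[11], then 6 at a[11]=b[13], then 5 at a[12]=b[14], then 5 at a[13]=b[15], then 6 at a[14]=b[16]. Since dp[15][16] = 14, nothing longer is possible.

14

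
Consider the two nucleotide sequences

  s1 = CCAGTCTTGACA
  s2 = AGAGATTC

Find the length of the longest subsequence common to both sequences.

Let dp[i][j] be the LCS length of the first i bases of s1 and the first j bases of s2. dp[i][j] = dp[i-1][j-1]+1 when the i-th and j-th bases match, else max(dp[i-1][j], dp[i][j-1]).
    ·  A  G  A  G  A  T  T  C
 ·  0  0  0  0  0  0  0  0  0
 C  0  0  0  0  0  0  0  0  1
 C  0  0  0  0  0  0  0  0  1
 A  0  1  1  1  1  1  1  1  1
 G  0  1  2  2  2  2  2  2  2
 T  0  1  2  2  2  2  3  3  3
 C  0  1  2  2  2  2  3  3  4
 T  0  1  2  2  2  2  3  4  4
 T  0  1  2  2  2  2  3  4  4
 G  0  1  2  2  3  3  3  4  4
 A  0  1  2  3  3  4  4  4  4
 C  0  1  2  3  3  4  4  4  5
 A  0  1  2  3  3  4  4  4  5
dp[12][8] = 5. One LCS (by backtracking along matches): AGTTC.

5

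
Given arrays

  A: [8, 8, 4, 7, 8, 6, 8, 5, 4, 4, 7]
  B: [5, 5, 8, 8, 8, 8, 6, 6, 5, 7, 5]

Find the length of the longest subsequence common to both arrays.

6

One common subsequence of length 6: 8 [1,4], then 8 [2,5], then 8 [5,6], then 6 [6,8], then 5 [8,9], then 7 [11,10]. dp[11][11] = 6 confirms this is the maximum.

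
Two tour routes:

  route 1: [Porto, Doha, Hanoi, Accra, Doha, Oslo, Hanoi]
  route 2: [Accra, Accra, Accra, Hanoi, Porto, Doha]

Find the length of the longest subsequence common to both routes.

2

One common subsequence of length 2: Porto at route 1[1]=route 2[5], Doha at route 1[5]=route 2[6]. dp[7][6] = 2 confirms this is the maximum.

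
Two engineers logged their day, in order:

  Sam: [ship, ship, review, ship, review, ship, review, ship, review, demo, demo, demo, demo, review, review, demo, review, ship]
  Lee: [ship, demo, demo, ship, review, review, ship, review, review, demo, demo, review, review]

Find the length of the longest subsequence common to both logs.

11

Pick ship at Sam[1]=Lee[1]; then ship at Sam[2]=Lee[4]; then review at Sam[3]=Lee[5]; then review at Sam[5]=Lee[6]; then ship at Sam[6]=Lee[7]; then review at Sam[7]=Lee[8]; then review at Sam[9]=Lee[9]; then demo at Sam[12]=Lee[10]; then demo at Sam[13]=Lee[11]; then review at Sam[15]=Lee[12]; then review at Sam[17]=Lee[13]; all 11 tasks appear in both, in order, and the DP table's final entry dp[18][13] is also 11, so no common subsequence is longer.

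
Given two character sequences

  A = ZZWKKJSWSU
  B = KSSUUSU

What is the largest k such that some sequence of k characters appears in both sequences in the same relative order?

4

Let dp[i][j] be the LCS length of the first i characters of A and the first j characters of B. dp[i][j] = dp[i-1][j-1]+1 when the i-th and j-th characters match, else max(dp[i-1][j], dp[i][j-1]).
    ·  K  S  S  U  U  S  U
 ·  0  0  0  0  0  0  0  0
 Z  0  0  0  0  0  0  0  0
 Z  0  0  0  0  0  0  0  0
 W  0  0  0  0  0  0  0  0
 K  0  1  1  1  1  1  1  1
 K  0  1  1  1  1  1  1  1
 J  0  1  1  1  1  1  1  1
 S  0  1  2  2  2  2  2  2
 W  0  1  2  2  2  2  2  2
 S  0  1  2  3  3  3  3  3
 U  0  1  2  3  4  4  4  4
dp[10][7] = 4. One LCS (by backtracking along matches): KSSU.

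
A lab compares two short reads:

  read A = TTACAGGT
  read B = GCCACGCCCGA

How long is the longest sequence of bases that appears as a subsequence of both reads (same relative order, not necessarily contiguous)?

4

Pick A (read A #3, read B #4), then C (read A #4, read B #5), then G (read A #6, read B #6), then G (read A #7, read B #10); all 4 bases appear in both, in order. dp[8][11] = 4 confirms this is the maximum.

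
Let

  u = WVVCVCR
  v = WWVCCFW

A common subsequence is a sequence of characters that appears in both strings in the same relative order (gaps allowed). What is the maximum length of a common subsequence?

Match W [1,2], V [3,3], C [4,4], C [6,5] — 4 characters in the same relative order in both, and the DP table's final entry dp[7][7] is also 4, so no common subsequence is longer.

4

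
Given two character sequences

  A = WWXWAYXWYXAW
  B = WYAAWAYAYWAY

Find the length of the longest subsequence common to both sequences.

6

Let dp[i][j] be the LCS length of the first i characters of A and the first j characters of B. dp[i][j] = dp[i-1][j-1]+1 when the i-th and j-th characters match, else max(dp[i-1][j], dp[i][j-1]).
    ·  W  Y  A  A  W  A  Y  A  Y  W  A  Y
 ·  0  0  0  0  0  0  0  0  0  0  0  0  0
 W  0  1  1  1  1  1  1  1  1  1  1  1  1
 W  0  1  1  1  1  2  2  2  2  2  2  2  2
 X  0  1  1  1  1  2  2  2  2  2  2  2  2
 W  0  1  1  1  1  2  2  2  2  2  3  3  3
 A  0  1  1  2  2  2  3  3  3  3  3  4  4
 Y  0  1  2  2  2  2  3  4  4  4  4  4  5
 X  0  1  2  2  2  2  3  4  4  4  4  4  5
 W  0  1  2  2  2  3  3  4  4  4  5  5  5
 Y  0  1  2  2  2  3  3  4  4  5  5  5  6
 X  0  1  2  2  2  3  3  4  4  5  5  5  6
 A  0  1  2  3  3  3  4  4  5  5  5  6  6
 W  0  1  2  3  3  4  4  4  5  5  6  6  6
dp[12][12] = 6. One LCS (by backtracking along matches): WWAYWY.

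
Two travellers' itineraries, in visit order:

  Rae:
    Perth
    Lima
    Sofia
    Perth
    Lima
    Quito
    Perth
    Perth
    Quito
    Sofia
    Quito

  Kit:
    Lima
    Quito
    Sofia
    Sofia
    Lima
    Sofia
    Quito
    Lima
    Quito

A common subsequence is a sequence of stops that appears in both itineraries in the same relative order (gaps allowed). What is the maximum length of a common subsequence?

Match Lima at Rae[2]=Kit[1], Sofia at Rae[3]=Kit[4], Lima at Rae[5]=Kit[5], Quito at Rae[6]=Kit[7], Quito at Rae[11]=Kit[9] — 5 stops in the same relative order in both. Since dp[11][9] = 5, nothing longer is possible.

5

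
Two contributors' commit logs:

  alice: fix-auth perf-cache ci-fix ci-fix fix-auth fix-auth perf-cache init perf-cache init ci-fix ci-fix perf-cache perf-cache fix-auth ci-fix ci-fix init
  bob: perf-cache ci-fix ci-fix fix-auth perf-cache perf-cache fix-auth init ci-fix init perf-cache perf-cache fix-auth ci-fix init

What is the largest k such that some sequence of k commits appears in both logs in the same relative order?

13

One common subsequence of length 13: perf-cache (alice #2, bob #1), then ci-fix (alice #3, bob #2), then ci-fix (alice #4, bob #3), then fix-auth (alice #6, bob #4), then perf-cache (alice #7, bob #5), then perf-cache (alice #9, bob #6), then init (alice #10, bob #8), then ci-fix (alice #11, bob #9), then perf-cache (alice #13, bob #11), then perf-cache (alice #14, bob #12), then fix-auth (alice #15, bob #13), then ci-fix (alice #17, bob #14), then init (alice #18, bob #15), and the DP table's final entry dp[18][15] is also 13, so no common subsequence is longer.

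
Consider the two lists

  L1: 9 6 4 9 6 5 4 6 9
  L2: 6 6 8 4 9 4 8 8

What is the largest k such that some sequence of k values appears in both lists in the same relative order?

4

Taking 6 at L1[2]=L2[2] → 4 at L1[3]=L2[4] → 9 at L1[4]=L2[5] → 4 at L1[7]=L2[6] gives a common subsequence of length 4, and the DP table's final entry dp[9][8] is also 4, so no common subsequence is longer.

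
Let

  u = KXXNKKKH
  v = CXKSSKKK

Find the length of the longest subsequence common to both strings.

Let dp[i][j] be the LCS length of the first i characters of u and the first j characters of v. dp[i][j] = dp[i-1][j-1]+1 when the i-th and j-th characters match, else max(dp[i-1][j], dp[i][j-1]).
    ·  C  X  K  S  S  K  K  K
 ·  0  0  0  0  0  0  0  0  0
 K  0  0  0  1  1  1  1  1  1
 X  0  0  1  1  1  1  1  1  1
 X  0  0  1  1  1  1  1  1  1
 N  0  0  1  1  1  1  1  1  1
 K  0  0  1  2  2  2  2  2  2
 K  0  0  1  2  2  2  3  3  3
 K  0  0  1  2  2  2  3  4  4
 H  0  0  1  2  2  2  3  4  4
dp[8][8] = 4. One LCS (by backtracking along matches): KKKK.

4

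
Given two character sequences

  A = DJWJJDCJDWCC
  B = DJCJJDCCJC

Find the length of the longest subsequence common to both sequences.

8

Let dp[i][j] be the LCS length of the first i characters of A and the first j characters of B. dp[i][j] = dp[i-1][j-1]+1 when the i-th and j-th characters match, else max(dp[i-1][j], dp[i][j-1]).
    ·  D  J  C  J  J  D  C  C  J  C
 ·  0  0  0  0  0  0  0  0  0  0  0
 D  0  1  1  1  1  1  1  1  1  1  1
 J  0  1  2  2  2  2  2  2  2  2  2
 W  0  1  2  2  2  2  2  2  2  2  2
 J  0  1  2  2  3  3  3  3  3  3  3
 J  0  1  2  2  3  4  4  4  4  4  4
 D  0  1  2  2  3  4  5  5  5  5  5
 C  0  1  2  3  3  4  5  6  6  6  6
 J  0  1  2  3  4  4  5  6  6  7  7
 D  0  1  2  3  4  4  5  6  6  7  7
 W  0  1  2  3  4  4  5  6  6  7  7
 C  0  1  2  3  4  4  5  6  7  7  8
 C  0  1  2  3  4  4  5  6  7  7  8
dp[12][10] = 8. One LCS (by backtracking along matches): DJJJDCJC.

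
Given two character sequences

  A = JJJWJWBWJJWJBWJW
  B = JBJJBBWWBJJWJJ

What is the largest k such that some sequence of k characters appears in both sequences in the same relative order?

11

Taking J [1,1] → J [2,3] → J [3,4] → W [4,7] → W [6,8] → B [7,9] → J [9,10] → J [10,11] → W [11,12] → J [12,13] → J [15,14] gives a common subsequence of length 11, and the DP table's final entry dp[16][14] is also 11, so no common subsequence is longer.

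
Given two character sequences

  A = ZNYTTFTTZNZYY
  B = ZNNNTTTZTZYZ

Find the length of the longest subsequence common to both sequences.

Match Z (A #1, B #1); then N (A #2, B #4); then T (A #4, B #5); then T (A #5, B #6); then T (A #7, B #7); then T (A #8, B #9); then Z (A #9, B #10); then Z (A #11, B #12) — 8 characters in the same relative order in both. The LCS DP gives dp[13][12] = 8, so this is optimal.

8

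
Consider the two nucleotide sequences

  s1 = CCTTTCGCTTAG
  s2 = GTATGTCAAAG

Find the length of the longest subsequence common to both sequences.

Pick T at s1[3]=s2[2], T at s1[4]=s2[4], T at s1[5]=s2[6], C at s1[6]=s2[7], A at s1[11]=s2[10], G at s1[12]=s2[11]; all 6 bases appear in both, in order. Since dp[12][11] = 6, nothing longer is possible.

6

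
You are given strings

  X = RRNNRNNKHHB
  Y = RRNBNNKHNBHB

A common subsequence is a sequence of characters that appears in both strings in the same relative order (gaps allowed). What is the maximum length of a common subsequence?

Let dp[i][j] be the LCS length of the first i characters of X and the first j characters of Y. dp[i][j] = dp[i-1][j-1]+1 when the i-th and j-th characters match, else max(dp[i-1][j], dp[i][j-1]).
    ·  R  R  N  B  N  N  K  H  N  B  H  B
 ·  0  0  0  0  0  0  0  0  0  0  0  0  0
 R  0  1  1  1  1  1  1  1  1  1  1  1  1
 R  0  1  2  2  2  2  2  2  2  2  2  2  2
 N  0  1  2  3  3  3  3  3  3  3  3  3  3
 N  0  1  2  3  3  4  4  4  4  4  4  4  4
 R  0  1  2  3  3  4  4  4  4  4  4  4  4
 N  0  1  2  3  3  4  5  5  5  5  5  5  5
 N  0  1  2  3  3  4  5  5  5  6  6  6  6
 K  0  1  2  3  3  4  5  6  6  6  6  6  6
 H  0  1  2  3  3  4  5  6  7  7  7  7  7
 H  0  1  2  3  3  4  5  6  7  7  7  8  8
 B  0  1  2  3  4  4  5  6  7  7  8  8  9
dp[11][12] = 9. One LCS (by backtracking along matches): RRNNNKHHB.

9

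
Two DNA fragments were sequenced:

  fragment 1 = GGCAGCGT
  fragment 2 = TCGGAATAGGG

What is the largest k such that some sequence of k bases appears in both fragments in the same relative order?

Let dp[i][j] be the LCS length of the first i bases of fragment 1 and the first j bases of fragment 2. dp[i][j] = dp[i-1][j-1]+1 when the i-th and j-th bases match, else max(dp[i-1][j], dp[i][j-1]).
    ·  T  C  G  G  A  A  T  A  G  G  G
 ·  0  0  0  0  0  0  0  0  0  0  0  0
 G  0  0  0  1  1  1  1  1  1  1  1  1
 G  0  0  0  1  2  2  2  2  2  2  2  2
 C  0  0  1  1  2  2  2  2  2  2  2  2
 A  0  0  1  1  2  3  3  3  3  3  3  3
 G  0  0  1  2  2  3  3  3  3  4  4  4
 C  0  0  1  2  2  3  3  3  3  4  4  4
 G  0  0  1  2  3  3  3  3  3  4  5  5
 T  0  1  1  2  3  3  3  4  4  4  5  5
dp[8][11] = 5. One LCS (by backtracking along matches): GGAGG.

5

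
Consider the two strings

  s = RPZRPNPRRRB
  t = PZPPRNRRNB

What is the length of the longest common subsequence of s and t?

8

Match P at s[2]=t[1], then Z at s[3]=t[2], then P at s[5]=t[3], then P at s[7]=t[4], then R at s[8]=t[5], then R at s[9]=t[7], then R at s[10]=t[8], then B at s[11]=t[10] — 8 characters in the same relative order in both. dp[11][10] = 8 confirms this is the maximum.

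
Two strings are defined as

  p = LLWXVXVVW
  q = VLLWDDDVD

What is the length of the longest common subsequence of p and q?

4

Let dp[i][j] be the LCS length of the first i characters of p and the first j characters of q. dp[i][j] = dp[i-1][j-1]+1 when the i-th and j-th characters match, else max(dp[i-1][j], dp[i][j-1]).
    ·  V  L  L  W  D  D  D  V  D
 ·  0  0  0  0  0  0  0  0  0  0
 L  0  0  1  1  1  1  1  1  1  1
 L  0  0  1  2  2  2  2  2  2  2
 W  0  0  1  2  3  3  3  3  3  3
 X  0  0  1  2  3  3  3  3  3  3
 V  0  1  1  2  3  3  3  3  4  4
 X  0  1  1  2  3  3  3  3  4  4
 V  0  1  1  2  3  3  3  3  4  4
 V  0  1  1  2  3  3  3  3  4  4
 W  0  1  1  2  3  3  3  3  4  4
dp[9][9] = 4. One LCS (by backtracking along matches): LLWV.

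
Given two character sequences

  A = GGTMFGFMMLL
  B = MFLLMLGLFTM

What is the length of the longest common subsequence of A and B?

Match M (A #4, B #1), F (A #5, B #2), G (A #6, B #7), F (A #7, B #9), M (A #9, B #11) — 5 characters in the same relative order in both. The LCS DP gives dp[11][11] = 5, so this is optimal.

5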